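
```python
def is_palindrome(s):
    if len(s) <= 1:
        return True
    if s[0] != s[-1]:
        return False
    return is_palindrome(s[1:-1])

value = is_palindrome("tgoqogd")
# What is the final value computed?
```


is_palindrome("tgoqogd")
"tgoqogd": s[0]='t' != s[-1]='d' -> False
= False


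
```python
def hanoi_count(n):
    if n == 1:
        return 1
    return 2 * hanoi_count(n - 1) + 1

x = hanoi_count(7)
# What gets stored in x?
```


hanoi_count(7)
= 2 * hanoi_count(6) + 1
= 2 * (2 * hanoi_count(5) + 1) + 1
= 2 * (2 * (2 * hanoi_count(4) + 1) + 1) + 1
= 2 * (2 * (2 * (2 * hanoi_count(3) + 1) + 1) + 1) + 1
= 2 * (2 * (2 * (2 * (2 * hanoi_count(2) + 1) + 1) + 1) + 1) + 1
= 2 * (2 * (2 * (2 * (2 * (2 * hanoi_count(1) + 1) + 1) + 1) + 1) + 1) + 1
Now compute bottom-up:
hanoi_count(1) = 1
hanoi_count(2) = 2 * 1 + 1 = 3
hanoi_count(3) = 2 * 3 + 1 = 7
hanoi_count(4) = 2 * 7 + 1 = 15
hanoi_count(5) = 2 * 15 + 1 = 31
hanoi_count(6) = 2 * 31 + 1 = 63
hanoi_count(7) = 2 * 63 + 1 = 127
= 127


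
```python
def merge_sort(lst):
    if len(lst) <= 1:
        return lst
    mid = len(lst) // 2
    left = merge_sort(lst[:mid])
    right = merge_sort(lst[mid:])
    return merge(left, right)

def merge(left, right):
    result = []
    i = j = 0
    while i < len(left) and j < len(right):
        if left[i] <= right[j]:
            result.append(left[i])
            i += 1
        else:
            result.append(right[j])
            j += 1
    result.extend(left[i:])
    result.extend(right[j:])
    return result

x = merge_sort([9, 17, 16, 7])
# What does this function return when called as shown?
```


merge_sort([9, 17, 16, 7])
Split into [9, 17] and [16, 7]
Left sorted: [9, 17]
Right sorted: [7, 16]
Merge [9, 17] and [7, 16]
= [7, 9, 16, 17]


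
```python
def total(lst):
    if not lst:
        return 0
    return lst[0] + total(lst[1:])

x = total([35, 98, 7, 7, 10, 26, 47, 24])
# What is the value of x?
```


total([35, 98, 7, 7, 10, 26, 47, 24])
= 35 + total([98, 7, 7, 10, 26, 47, 24])
= 35 + 98 + total([7, 7, 10, 26, 47, 24])
= 35 + 98 + 7 + total([7, 10, 26, 47, 24])
= 35 + 98 + 7 + 7 + total([10, 26, 47, 24])
= 35 + 98 + 7 + 7 + 10 + total([26, 47, 24])
= 35 + 98 + 7 + 7 + 10 + 26 + total([47, 24])
= 35 + 98 + 7 + 7 + 10 + 26 + 47 + total([24])
= 35 + 98 + 7 + 7 + 10 + 26 + 47 + 24 + total([])
= 35 + 98 + 7 + 7 + 10 + 26 + 47 + 24 + 0
= 254


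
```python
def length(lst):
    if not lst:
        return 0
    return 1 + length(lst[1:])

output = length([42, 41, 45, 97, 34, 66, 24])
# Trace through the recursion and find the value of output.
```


length([42, 41, 45, 97, 34, 66, 24])
= 1 + length([41, 45, 97, 34, 66, 24])
= 1 + 1 + length([45, 97, 34, 66, 24])
= 1 + 1 + 1 + length([97, 34, 66, 24])
= 1 + 1 + 1 + 1 + length([34, 66, 24])
= 1 + 1 + 1 + 1 + 1 + length([66, 24])
= 1 + 1 + 1 + 1 + 1 + 1 + length([24])
= 1 + 1 + 1 + 1 + 1 + 1 + 1 + length([])
= 1 + 1 + 1 + 1 + 1 + 1 + 1 + 0
= 7


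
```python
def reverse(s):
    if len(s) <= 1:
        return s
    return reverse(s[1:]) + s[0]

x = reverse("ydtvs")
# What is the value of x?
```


reverse("ydtvs")
= reverse("dtvs") + "y"
= reverse("tvs") + "d" + "y"
= reverse("vs") + "t" + "d" + "y"
= reverse("s") + "v" + "t" + "d" + "y"
= "s" + "v" + "t" + "d" + "y"
= "svtdy"


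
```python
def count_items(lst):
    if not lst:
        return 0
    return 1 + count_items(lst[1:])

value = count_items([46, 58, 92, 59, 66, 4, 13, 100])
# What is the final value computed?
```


count_items([46, 58, 92, 59, 66, 4, 13, 100])
= 1 + count_items([58, 92, 59, 66, 4, 13, 100])
= 1 + 1 + count_items([92, 59, 66, 4, 13, 100])
= 1 + 1 + 1 + count_items([59, 66, 4, 13, 100])
= 1 + 1 + 1 + 1 + count_items([66, 4, 13, 100])
= 1 + 1 + 1 + 1 + 1 + count_items([4, 13, 100])
= 1 + 1 + 1 + 1 + 1 + 1 + count_items([13, 100])
= 1 + 1 + 1 + 1 + 1 + 1 + 1 + count_items([100])
= 1 + 1 + 1 + 1 + 1 + 1 + 1 + 1 + count_items([])
= 1 + 1 + 1 + 1 + 1 + 1 + 1 + 1 + 0
= 8


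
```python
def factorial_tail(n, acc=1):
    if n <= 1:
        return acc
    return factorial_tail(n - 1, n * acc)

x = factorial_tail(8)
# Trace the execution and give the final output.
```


factorial_tail(8, 1)
= factorial_tail(7, 8 * 1) = factorial_tail(7, 8)
= factorial_tail(6, 7 * 8) = factorial_tail(6, 56)
= factorial_tail(5, 6 * 56) = factorial_tail(5, 336)
= factorial_tail(4, 5 * 336) = factorial_tail(4, 1680)
= factorial_tail(3, 4 * 1680) = factorial_tail(3, 6720)
= factorial_tail(2, 3 * 6720) = factorial_tail(2, 20160)
= factorial_tail(1, 2 * 20160) = factorial_tail(1, 40320)
n <= 1, return acc = 40320


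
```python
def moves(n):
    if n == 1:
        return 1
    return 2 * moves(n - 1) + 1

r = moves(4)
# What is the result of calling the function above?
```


moves(4)
= 2 * moves(3) + 1
= 2 * (2 * moves(2) + 1) + 1
= 2 * (2 * (2 * moves(1) + 1) + 1) + 1
Now compute bottom-up:
moves(1) = 1
moves(2) = 2 * 1 + 1 = 3
moves(3) = 2 * 3 + 1 = 7
moves(4) = 2 * 7 + 1 = 15
= 15


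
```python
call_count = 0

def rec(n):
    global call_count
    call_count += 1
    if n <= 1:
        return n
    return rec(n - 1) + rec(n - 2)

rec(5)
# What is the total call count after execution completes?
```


rec(5) calls rec(4) and rec(3); each non-base call branches into two more.
Let C(k) = total number of calls made by rec(k), including the call to rec(k) itself.
Base cases: C(0) = 1, C(1) = 1
Recurrence: C(k) = 1 + C(k-1) + C(k-2)
  C(2) = 1 + C(1) + C(0) = 1 + 1 + 1 = 3
  C(3) = 1 + C(2) + C(1) = 1 + 3 + 1 = 5
  C(4) = 1 + C(3) + C(2) = 1 + 5 + 3 = 9
  C(5) = 1 + C(4) + C(3) = 1 + 9 + 5 = 15
Total calls = C(5) = 15


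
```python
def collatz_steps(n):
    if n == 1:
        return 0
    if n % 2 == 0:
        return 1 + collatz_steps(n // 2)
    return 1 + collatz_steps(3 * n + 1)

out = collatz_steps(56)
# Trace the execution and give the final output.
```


collatz_steps(56)
56 is even -> collatz_steps(28)
28 is even -> collatz_steps(14)
14 is even -> collatz_steps(7)
7 is odd -> 3*7+1 = 22 -> collatz_steps(22)
22 is even -> collatz_steps(11)
11 is odd -> 3*11+1 = 34 -> collatz_steps(34)
34 is even -> collatz_steps(17)
17 is odd -> 3*17+1 = 52 -> collatz_steps(52)
52 is even -> collatz_steps(26)
26 is even -> collatz_steps(13)
13 is odd -> 3*13+1 = 40 -> collatz_steps(40)
40 is even -> collatz_steps(20)
20 is even -> collatz_steps(10)
10 is even -> collatz_steps(5)
5 is odd -> 3*5+1 = 16 -> collatz_steps(16)
16 is even -> collatz_steps(8)
8 is even -> collatz_steps(4)
4 is even -> collatz_steps(2)
2 is even -> collatz_steps(1)
Reached 1 after 19 steps
= 19


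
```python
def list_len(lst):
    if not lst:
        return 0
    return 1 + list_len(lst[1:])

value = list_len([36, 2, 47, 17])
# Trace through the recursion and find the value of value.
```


list_len([36, 2, 47, 17])
= 1 + list_len([2, 47, 17])
= 1 + 1 + list_len([47, 17])
= 1 + 1 + 1 + list_len([17])
= 1 + 1 + 1 + 1 + list_len([])
= 1 + 1 + 1 + 1 + 0
= 4


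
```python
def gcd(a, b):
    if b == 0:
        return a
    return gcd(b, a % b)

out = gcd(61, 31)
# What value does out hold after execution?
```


gcd(61, 31)
= gcd(31, 61 % 31) = gcd(31, 30)
= gcd(30, 31 % 30) = gcd(30, 1)
= gcd(1, 30 % 1) = gcd(1, 0)
b == 0, return a = 1


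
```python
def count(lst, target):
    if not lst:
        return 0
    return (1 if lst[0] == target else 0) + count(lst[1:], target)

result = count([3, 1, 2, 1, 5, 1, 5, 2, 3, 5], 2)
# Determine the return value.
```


count([3, 1, 2, 1, 5, 1, 5, 2, 3, 5], 2)
lst[0]=3 != 2: 0 + count([1, 2, 1, 5, 1, 5, 2, 3, 5], 2)
lst[0]=1 != 2: 0 + count([2, 1, 5, 1, 5, 2, 3, 5], 2)
lst[0]=2 == 2: 1 + count([1, 5, 1, 5, 2, 3, 5], 2)
lst[0]=1 != 2: 0 + count([5, 1, 5, 2, 3, 5], 2)
lst[0]=5 != 2: 0 + count([1, 5, 2, 3, 5], 2)
lst[0]=1 != 2: 0 + count([5, 2, 3, 5], 2)
lst[0]=5 != 2: 0 + count([2, 3, 5], 2)
lst[0]=2 == 2: 1 + count([3, 5], 2)
lst[0]=3 != 2: 0 + count([5], 2)
lst[0]=5 != 2: 0 + count([], 2)
= 2


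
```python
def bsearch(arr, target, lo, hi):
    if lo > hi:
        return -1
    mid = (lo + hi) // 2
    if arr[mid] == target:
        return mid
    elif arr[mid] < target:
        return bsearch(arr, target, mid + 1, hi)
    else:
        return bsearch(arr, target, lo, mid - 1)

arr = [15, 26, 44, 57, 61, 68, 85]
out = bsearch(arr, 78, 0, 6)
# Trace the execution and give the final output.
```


bsearch(arr, 78, 0, 6)
lo=0, hi=6, mid=3, arr[mid]=57
57 < 78, search right half
lo=4, hi=6, mid=5, arr[mid]=68
68 < 78, search right half
lo=6, hi=6, mid=6, arr[mid]=85
85 > 78, search left half
lo > hi, target not found, return -1
= -1


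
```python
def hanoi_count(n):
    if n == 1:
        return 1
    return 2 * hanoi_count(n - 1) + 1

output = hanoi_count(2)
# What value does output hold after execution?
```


hanoi_count(2)
= 2 * hanoi_count(1) + 1
Now compute bottom-up:
hanoi_count(1) = 1
hanoi_count(2) = 2 * 1 + 1 = 3
= 3


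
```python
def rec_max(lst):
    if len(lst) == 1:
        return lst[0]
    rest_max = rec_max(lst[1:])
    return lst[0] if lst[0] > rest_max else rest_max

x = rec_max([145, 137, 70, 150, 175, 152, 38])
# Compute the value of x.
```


rec_max([145, 137, 70, 150, 175, 152, 38])
= compare 145 with rec_max([137, 70, 150, 175, 152, 38])
= compare 137 with rec_max([70, 150, 175, 152, 38])
= compare 70 with rec_max([150, 175, 152, 38])
= compare 150 with rec_max([175, 152, 38])
= compare 175 with rec_max([152, 38])
= compare 152 with rec_max([38])
Base: rec_max([38]) = 38
compare 152 with 38: max = 152
compare 175 with 152: max = 175
compare 150 with 175: max = 175
compare 70 with 175: max = 175
compare 137 with 175: max = 175
compare 145 with 175: max = 175
= 175


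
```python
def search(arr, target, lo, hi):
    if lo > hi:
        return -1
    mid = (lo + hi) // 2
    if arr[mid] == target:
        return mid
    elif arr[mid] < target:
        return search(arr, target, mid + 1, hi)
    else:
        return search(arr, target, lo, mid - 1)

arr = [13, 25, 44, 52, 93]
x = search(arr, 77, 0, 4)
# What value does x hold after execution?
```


search(arr, 77, 0, 4)
lo=0, hi=4, mid=2, arr[mid]=44
44 < 77, search right half
lo=3, hi=4, mid=3, arr[mid]=52
52 < 77, search right half
lo=4, hi=4, mid=4, arr[mid]=93
93 > 77, search left half
lo > hi, target not found, return -1
= -1


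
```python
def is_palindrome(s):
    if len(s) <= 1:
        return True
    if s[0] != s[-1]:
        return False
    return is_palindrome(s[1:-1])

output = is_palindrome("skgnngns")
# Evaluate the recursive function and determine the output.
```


is_palindrome("skgnngns")
"skgnngns": s[0]='s' == s[-1]='s' -> is_palindrome("kgnngn")
"kgnngn": s[0]='k' != s[-1]='n' -> False
= False


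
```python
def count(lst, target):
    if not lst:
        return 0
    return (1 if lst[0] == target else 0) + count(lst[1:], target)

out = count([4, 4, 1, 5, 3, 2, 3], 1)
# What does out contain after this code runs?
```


count([4, 4, 1, 5, 3, 2, 3], 1)
lst[0]=4 != 1: 0 + count([4, 1, 5, 3, 2, 3], 1)
lst[0]=4 != 1: 0 + count([1, 5, 3, 2, 3], 1)
lst[0]=1 == 1: 1 + count([5, 3, 2, 3], 1)
lst[0]=5 != 1: 0 + count([3, 2, 3], 1)
lst[0]=3 != 1: 0 + count([2, 3], 1)
lst[0]=2 != 1: 0 + count([3], 1)
lst[0]=3 != 1: 0 + count([], 1)
= 1


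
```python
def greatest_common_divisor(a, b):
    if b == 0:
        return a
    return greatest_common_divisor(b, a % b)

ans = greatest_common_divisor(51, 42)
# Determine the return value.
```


greatest_common_divisor(51, 42)
= greatest_common_divisor(42, 51 % 42) = greatest_common_divisor(42, 9)
= greatest_common_divisor(9, 42 % 9) = greatest_common_divisor(9, 6)
= greatest_common_divisor(6, 9 % 6) = greatest_common_divisor(6, 3)
= greatest_common_divisor(3, 6 % 3) = greatest_common_divisor(3, 0)
b == 0, return a = 3


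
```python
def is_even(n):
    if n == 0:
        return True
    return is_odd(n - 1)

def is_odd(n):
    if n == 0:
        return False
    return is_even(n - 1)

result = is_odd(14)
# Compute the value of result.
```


is_odd(14)
= is_even(13)
= is_odd(12)
= is_even(11)
= is_odd(10)
= is_even(9)
= is_odd(8)
= is_even(7)
= is_odd(6)
= is_even(5)
= is_odd(4)
= is_even(3)
= is_odd(2)
= is_even(1)
= is_odd(0)
n == 0: return False
= False


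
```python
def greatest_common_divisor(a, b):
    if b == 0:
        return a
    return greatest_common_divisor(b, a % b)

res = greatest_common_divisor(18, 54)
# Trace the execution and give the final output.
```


greatest_common_divisor(18, 54)
= greatest_common_divisor(54, 18 % 54) = greatest_common_divisor(54, 18)
= greatest_common_divisor(18, 54 % 18) = greatest_common_divisor(18, 0)
b == 0, return a = 18


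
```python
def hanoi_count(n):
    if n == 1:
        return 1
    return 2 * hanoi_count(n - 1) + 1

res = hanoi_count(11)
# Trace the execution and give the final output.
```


hanoi_count(11)
= 2 * hanoi_count(10) + 1
= 2 * (2 * hanoi_count(9) + 1) + 1
= 2 * (2 * (2 * hanoi_count(8) + 1) + 1) + 1
= 2 * (2 * (2 * (2 * hanoi_count(7) + 1) + 1) + 1) + 1
= 2 * (2 * (2 * (2 * (2 * hanoi_count(6) + 1) + 1) + 1) + 1) + 1
= 2 * (2 * (2 * (2 * (2 * (2 * hanoi_count(5) + 1) + 1) + 1) + 1) + 1) + 1
= 2 * (2 * (2 * (2 * (2 * (2 * (2 * hanoi_count(4) + 1) + 1) + 1) + 1) + 1) + 1) + 1
= 2 * (2 * (2 * (2 * (2 * (2 * (2 * (2 * hanoi_count(3) + 1) + 1) + 1) + 1) + 1) + 1) + 1) + 1
= 2 * (2 * (2 * (2 * (2 * (2 * (2 * (2 * (2 * hanoi_count(2) + 1) + 1) + 1) + 1) + 1) + 1) + 1) + 1) + 1
= 2 * (2 * (2 * (2 * (2 * (2 * (2 * (2 * (2 * (2 * hanoi_count(1) + 1) + 1) + 1) + 1) + 1) + 1) + 1) + 1) + 1) + 1
Now compute bottom-up:
hanoi_count(1) = 1
hanoi_count(2) = 2 * 1 + 1 = 3
hanoi_count(3) = 2 * 3 + 1 = 7
hanoi_count(4) = 2 * 7 + 1 = 15
hanoi_count(5) = 2 * 15 + 1 = 31
hanoi_count(6) = 2 * 31 + 1 = 63
hanoi_count(7) = 2 * 63 + 1 = 127
hanoi_count(8) = 2 * 127 + 1 = 255
hanoi_count(9) = 2 * 255 + 1 = 511
hanoi_count(10) = 2 * 511 + 1 = 1023
hanoi_count(11) = 2 * 1023 + 1 = 2047
= 2047


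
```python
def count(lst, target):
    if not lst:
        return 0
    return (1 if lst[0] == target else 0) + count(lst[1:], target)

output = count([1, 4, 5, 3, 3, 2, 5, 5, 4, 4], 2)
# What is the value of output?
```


count([1, 4, 5, 3, 3, 2, 5, 5, 4, 4], 2)
lst[0]=1 != 2: 0 + count([4, 5, 3, 3, 2, 5, 5, 4, 4], 2)
lst[0]=4 != 2: 0 + count([5, 3, 3, 2, 5, 5, 4, 4], 2)
lst[0]=5 != 2: 0 + count([3, 3, 2, 5, 5, 4, 4], 2)
lst[0]=3 != 2: 0 + count([3, 2, 5, 5, 4, 4], 2)
lst[0]=3 != 2: 0 + count([2, 5, 5, 4, 4], 2)
lst[0]=2 == 2: 1 + count([5, 5, 4, 4], 2)
lst[0]=5 != 2: 0 + count([5, 4, 4], 2)
lst[0]=5 != 2: 0 + count([4, 4], 2)
lst[0]=4 != 2: 0 + count([4], 2)
lst[0]=4 != 2: 0 + count([], 2)
= 1


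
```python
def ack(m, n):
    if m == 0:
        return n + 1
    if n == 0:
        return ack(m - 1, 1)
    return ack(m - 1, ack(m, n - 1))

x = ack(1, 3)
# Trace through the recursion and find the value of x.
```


ack(1, 3)
= ack(0, ack(1, 2))
First compute ack(1, 2) = 4
= ack(0, 4)
= 5


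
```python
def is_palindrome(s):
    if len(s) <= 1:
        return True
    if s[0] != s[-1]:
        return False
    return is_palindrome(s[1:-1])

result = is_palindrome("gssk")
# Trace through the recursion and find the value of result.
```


is_palindrome("gssk")
"gssk": s[0]='g' != s[-1]='k' -> False
= False


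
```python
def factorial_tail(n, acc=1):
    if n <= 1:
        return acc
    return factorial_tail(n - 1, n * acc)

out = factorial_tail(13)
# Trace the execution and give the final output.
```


factorial_tail(13, 1)
= factorial_tail(12, 13 * 1) = factorial_tail(12, 13)
= factorial_tail(11, 12 * 13) = factorial_tail(11, 156)
= factorial_tail(10, 11 * 156) = factorial_tail(10, 1716)
= factorial_tail(9, 10 * 1716) = factorial_tail(9, 17160)
= factorial_tail(8, 9 * 17160) = factorial_tail(8, 154440)
= factorial_tail(7, 8 * 154440) = factorial_tail(7, 1235520)
= factorial_tail(6, 7 * 1235520) = factorial_tail(6, 8648640)
= factorial_tail(5, 6 * 8648640) = factorial_tail(5, 51891840)
= factorial_tail(4, 5 * 51891840) = factorial_tail(4, 259459200)
= factorial_tail(3, 4 * 259459200) = factorial_tail(3, 1037836800)
= factorial_tail(2, 3 * 1037836800) = factorial_tail(2, 3113510400)
= factorial_tail(1, 2 * 3113510400) = factorial_tail(1, 6227020800)
n <= 1, return acc = 6227020800


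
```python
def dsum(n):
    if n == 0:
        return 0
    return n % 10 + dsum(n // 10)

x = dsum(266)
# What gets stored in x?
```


dsum(266)
= 6 + dsum(26)
= 6 + 6 + dsum(2)
= 6 + 6 + 2 + dsum(0)
= 6 + 6 + 2 + 0
= 14


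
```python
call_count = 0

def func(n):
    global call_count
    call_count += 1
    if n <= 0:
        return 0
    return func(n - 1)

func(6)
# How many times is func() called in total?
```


func(6) calls func(5) calls ... calls func(0)
Total calls: 6 + 1 (for base case) = 7


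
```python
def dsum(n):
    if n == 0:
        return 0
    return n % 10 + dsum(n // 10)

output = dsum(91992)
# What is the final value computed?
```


dsum(91992)
= 2 + dsum(9199)
= 2 + 9 + dsum(919)
= 2 + 9 + 9 + dsum(91)
= 2 + 9 + 9 + 1 + dsum(9)
= 2 + 9 + 9 + 1 + 9 + dsum(0)
= 2 + 9 + 9 + 1 + 9 + 0
= 30


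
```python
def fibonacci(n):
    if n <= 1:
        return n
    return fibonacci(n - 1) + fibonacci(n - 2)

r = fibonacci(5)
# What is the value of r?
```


fibonacci(5)
= fibonacci(4) + fibonacci(3)
= (fibonacci(3) + fibonacci(2)) + fibonacci(3)
Computing bottom-up: fibonacci(0)=0, fibonacci(1)=1, fibonacci(2)=1, fibonacci(3)=2, fibonacci(4)=3, fibonacci(5)=5
= 5


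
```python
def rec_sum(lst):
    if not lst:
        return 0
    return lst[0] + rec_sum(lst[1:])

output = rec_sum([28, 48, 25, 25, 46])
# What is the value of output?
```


rec_sum([28, 48, 25, 25, 46])
= 28 + rec_sum([48, 25, 25, 46])
= 28 + 48 + rec_sum([25, 25, 46])
= 28 + 48 + 25 + rec_sum([25, 46])
= 28 + 48 + 25 + 25 + rec_sum([46])
= 28 + 48 + 25 + 25 + 46 + rec_sum([])
= 28 + 48 + 25 + 25 + 46 + 0
= 172


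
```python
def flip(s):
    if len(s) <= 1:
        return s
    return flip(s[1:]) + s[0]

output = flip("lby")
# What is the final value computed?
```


flip("lby")
= flip("by") + "l"
= flip("y") + "b" + "l"
= "y" + "b" + "l"
= "ybl"


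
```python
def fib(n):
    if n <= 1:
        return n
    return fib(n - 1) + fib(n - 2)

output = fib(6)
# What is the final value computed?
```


fib(6)
= fib(5) + fib(4)
= (fib(4) + fib(3)) + fib(4)
Computing bottom-up: fib(0)=0, fib(1)=1, fib(2)=1, fib(3)=2, fib(4)=3, fib(5)=5, fib(6)=8
= 8


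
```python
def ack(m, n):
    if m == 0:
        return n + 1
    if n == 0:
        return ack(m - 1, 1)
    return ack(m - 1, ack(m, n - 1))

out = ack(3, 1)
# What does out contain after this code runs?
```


ack(3, 1)
= ack(2, ack(3, 0))
First compute ack(3, 0) = 5
= ack(2, 5)
= 13


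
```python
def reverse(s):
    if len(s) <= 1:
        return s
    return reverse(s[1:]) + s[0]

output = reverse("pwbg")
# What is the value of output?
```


reverse("pwbg")
= reverse("wbg") + "p"
= reverse("bg") + "w" + "p"
= reverse("g") + "b" + "w" + "p"
= "g" + "b" + "w" + "p"
= "gbwp"


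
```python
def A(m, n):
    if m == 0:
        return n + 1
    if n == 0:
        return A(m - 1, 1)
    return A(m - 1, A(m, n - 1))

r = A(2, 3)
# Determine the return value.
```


A(2, 3)
= A(1, A(2, 2))
First compute A(2, 2) = 7
= A(1, 7)
= 9


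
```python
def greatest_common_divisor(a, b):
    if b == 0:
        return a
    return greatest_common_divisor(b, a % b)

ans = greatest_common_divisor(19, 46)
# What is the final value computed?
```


greatest_common_divisor(19, 46)
= greatest_common_divisor(46, 19 % 46) = greatest_common_divisor(46, 19)
= greatest_common_divisor(19, 46 % 19) = greatest_common_divisor(19, 8)
= greatest_common_divisor(8, 19 % 8) = greatest_common_divisor(8, 3)
= greatest_common_divisor(3, 8 % 3) = greatest_common_divisor(3, 2)
= greatest_common_divisor(2, 3 % 2) = greatest_common_divisor(2, 1)
= greatest_common_divisor(1, 2 % 1) = greatest_common_divisor(1, 0)
b == 0, return a = 1


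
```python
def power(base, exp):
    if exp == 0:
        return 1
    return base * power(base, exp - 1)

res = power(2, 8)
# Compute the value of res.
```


power(2, 8)
= 2 * power(2, 7)
= 2 * 2 * power(2, 6)
= 2 * 2 * 2 * power(2, 5)
= 2 * 2 * 2 * 2 * power(2, 4)
= 2 * 2 * 2 * 2 * 2 * power(2, 3)
= 2 * 2 * 2 * 2 * 2 * 2 * power(2, 2)
= 2 * 2 * 2 * 2 * 2 * 2 * 2 * power(2, 1)
= 2 * 2 * 2 * 2 * 2 * 2 * 2 * 2 * power(2, 0)
= 2 * 2 * 2 * 2 * 2 * 2 * 2 * 2 * 1
= 256


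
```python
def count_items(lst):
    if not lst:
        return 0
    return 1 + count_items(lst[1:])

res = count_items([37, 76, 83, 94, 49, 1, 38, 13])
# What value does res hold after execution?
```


count_items([37, 76, 83, 94, 49, 1, 38, 13])
= 1 + count_items([76, 83, 94, 49, 1, 38, 13])
= 1 + 1 + count_items([83, 94, 49, 1, 38, 13])
= 1 + 1 + 1 + count_items([94, 49, 1, 38, 13])
= 1 + 1 + 1 + 1 + count_items([49, 1, 38, 13])
= 1 + 1 + 1 + 1 + 1 + count_items([1, 38, 13])
= 1 + 1 + 1 + 1 + 1 + 1 + count_items([38, 13])
= 1 + 1 + 1 + 1 + 1 + 1 + 1 + count_items([13])
= 1 + 1 + 1 + 1 + 1 + 1 + 1 + 1 + count_items([])
= 1 + 1 + 1 + 1 + 1 + 1 + 1 + 1 + 0
= 8


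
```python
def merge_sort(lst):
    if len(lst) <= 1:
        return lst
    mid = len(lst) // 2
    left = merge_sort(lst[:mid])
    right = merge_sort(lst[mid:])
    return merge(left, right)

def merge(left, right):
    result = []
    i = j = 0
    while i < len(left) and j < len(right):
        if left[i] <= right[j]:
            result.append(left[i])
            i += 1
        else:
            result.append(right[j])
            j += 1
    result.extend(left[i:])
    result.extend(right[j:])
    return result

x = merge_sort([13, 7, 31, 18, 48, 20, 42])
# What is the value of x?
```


merge_sort([13, 7, 31, 18, 48, 20, 42])
Split into [13, 7, 31] and [18, 48, 20, 42]
Left sorted: [7, 13, 31]
Right sorted: [18, 20, 42, 48]
Merge [7, 13, 31] and [18, 20, 42, 48]
= [7, 13, 18, 20, 31, 42, 48]


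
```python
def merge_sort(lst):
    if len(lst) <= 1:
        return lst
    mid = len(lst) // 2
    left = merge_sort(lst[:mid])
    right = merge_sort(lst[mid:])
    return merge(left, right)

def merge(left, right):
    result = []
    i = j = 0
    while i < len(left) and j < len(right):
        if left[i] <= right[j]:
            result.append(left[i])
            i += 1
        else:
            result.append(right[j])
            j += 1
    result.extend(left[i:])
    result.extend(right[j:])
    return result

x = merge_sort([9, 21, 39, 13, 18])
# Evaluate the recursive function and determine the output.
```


merge_sort([9, 21, 39, 13, 18])
Split into [9, 21] and [39, 13, 18]
Left sorted: [9, 21]
Right sorted: [13, 18, 39]
Merge [9, 21] and [13, 18, 39]
= [9, 13, 18, 21, 39]


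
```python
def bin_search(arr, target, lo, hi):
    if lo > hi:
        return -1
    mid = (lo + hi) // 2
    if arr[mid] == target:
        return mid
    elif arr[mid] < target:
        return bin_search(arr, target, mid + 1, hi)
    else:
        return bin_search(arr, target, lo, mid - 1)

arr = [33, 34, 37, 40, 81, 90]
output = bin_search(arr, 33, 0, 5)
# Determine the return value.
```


bin_search(arr, 33, 0, 5)
lo=0, hi=5, mid=2, arr[mid]=37
37 > 33, search left half
lo=0, hi=1, mid=0, arr[mid]=33
arr[0] == 33, found at index 0
= 0


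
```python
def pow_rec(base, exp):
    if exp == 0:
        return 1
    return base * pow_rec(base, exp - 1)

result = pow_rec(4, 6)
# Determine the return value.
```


pow_rec(4, 6)
= 4 * pow_rec(4, 5)
= 4 * 4 * pow_rec(4, 4)
= 4 * 4 * 4 * pow_rec(4, 3)
= 4 * 4 * 4 * 4 * pow_rec(4, 2)
= 4 * 4 * 4 * 4 * 4 * pow_rec(4, 1)
= 4 * 4 * 4 * 4 * 4 * 4 * pow_rec(4, 0)
= 4 * 4 * 4 * 4 * 4 * 4 * 1
= 4096


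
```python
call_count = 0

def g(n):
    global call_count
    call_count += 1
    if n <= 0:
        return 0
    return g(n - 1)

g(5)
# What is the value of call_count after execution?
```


g(5) calls g(4) calls ... calls g(0)
Total calls: 5 + 1 (for base case) = 6


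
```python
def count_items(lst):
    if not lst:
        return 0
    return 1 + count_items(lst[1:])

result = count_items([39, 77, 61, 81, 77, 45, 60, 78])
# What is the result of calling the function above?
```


count_items([39, 77, 61, 81, 77, 45, 60, 78])
= 1 + count_items([77, 61, 81, 77, 45, 60, 78])
= 1 + 1 + count_items([61, 81, 77, 45, 60, 78])
= 1 + 1 + 1 + count_items([81, 77, 45, 60, 78])
= 1 + 1 + 1 + 1 + count_items([77, 45, 60, 78])
= 1 + 1 + 1 + 1 + 1 + count_items([45, 60, 78])
= 1 + 1 + 1 + 1 + 1 + 1 + count_items([60, 78])
= 1 + 1 + 1 + 1 + 1 + 1 + 1 + count_items([78])
= 1 + 1 + 1 + 1 + 1 + 1 + 1 + 1 + count_items([])
= 1 + 1 + 1 + 1 + 1 + 1 + 1 + 1 + 0
= 8


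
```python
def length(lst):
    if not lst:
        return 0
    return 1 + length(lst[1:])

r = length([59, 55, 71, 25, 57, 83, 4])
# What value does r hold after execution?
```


length([59, 55, 71, 25, 57, 83, 4])
= 1 + length([55, 71, 25, 57, 83, 4])
= 1 + 1 + length([71, 25, 57, 83, 4])
= 1 + 1 + 1 + length([25, 57, 83, 4])
= 1 + 1 + 1 + 1 + length([57, 83, 4])
= 1 + 1 + 1 + 1 + 1 + length([83, 4])
= 1 + 1 + 1 + 1 + 1 + 1 + length([4])
= 1 + 1 + 1 + 1 + 1 + 1 + 1 + length([])
= 1 + 1 + 1 + 1 + 1 + 1 + 1 + 0
= 7


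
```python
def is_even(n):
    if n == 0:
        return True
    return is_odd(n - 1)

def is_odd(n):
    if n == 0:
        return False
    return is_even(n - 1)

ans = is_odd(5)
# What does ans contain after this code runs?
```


is_odd(5)
= is_even(4)
= is_odd(3)
= is_even(2)
= is_odd(1)
= is_even(0)
n == 0: return True
= True


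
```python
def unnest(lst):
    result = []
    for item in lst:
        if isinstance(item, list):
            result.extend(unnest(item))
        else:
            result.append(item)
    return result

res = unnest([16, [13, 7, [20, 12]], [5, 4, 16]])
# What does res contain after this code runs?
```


unnest([16, [13, 7, [20, 12]], [5, 4, 16]])
Processing each element:
  16 is not a list -> append 16
  [13, 7, [20, 12]] is a list -> unnest recursively -> [13, 7, 20, 12]
  [5, 4, 16] is a list -> unnest recursively -> [5, 4, 16]
= [16, 13, 7, 20, 12, 5, 4, 16]


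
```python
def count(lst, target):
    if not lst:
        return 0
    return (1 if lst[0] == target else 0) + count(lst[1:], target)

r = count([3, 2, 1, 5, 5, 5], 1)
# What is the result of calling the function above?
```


count([3, 2, 1, 5, 5, 5], 1)
lst[0]=3 != 1: 0 + count([2, 1, 5, 5, 5], 1)
lst[0]=2 != 1: 0 + count([1, 5, 5, 5], 1)
lst[0]=1 == 1: 1 + count([5, 5, 5], 1)
lst[0]=5 != 1: 0 + count([5, 5], 1)
lst[0]=5 != 1: 0 + count([5], 1)
lst[0]=5 != 1: 0 + count([], 1)
= 1


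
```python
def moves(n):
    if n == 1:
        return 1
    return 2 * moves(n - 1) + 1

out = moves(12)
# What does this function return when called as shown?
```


moves(12)
= 2 * moves(11) + 1
= 2 * (2 * moves(10) + 1) + 1
= 2 * (2 * (2 * moves(9) + 1) + 1) + 1
= 2 * (2 * (2 * (2 * moves(8) + 1) + 1) + 1) + 1
= 2 * (2 * (2 * (2 * (2 * moves(7) + 1) + 1) + 1) + 1) + 1
= 2 * (2 * (2 * (2 * (2 * (2 * moves(6) + 1) + 1) + 1) + 1) + 1) + 1
= 2 * (2 * (2 * (2 * (2 * (2 * (2 * moves(5) + 1) + 1) + 1) + 1) + 1) + 1) + 1
= 2 * (2 * (2 * (2 * (2 * (2 * (2 * (2 * moves(4) + 1) + 1) + 1) + 1) + 1) + 1) + 1) + 1
= 2 * (2 * (2 * (2 * (2 * (2 * (2 * (2 * (2 * moves(3) + 1) + 1) + 1) + 1) + 1) + 1) + 1) + 1) + 1
= 2 * (2 * (2 * (2 * (2 * (2 * (2 * (2 * (2 * (2 * moves(2) + 1) + 1) + 1) + 1) + 1) + 1) + 1) + 1) + 1) + 1
= 2 * (2 * (2 * (2 * (2 * (2 * (2 * (2 * (2 * (2 * (2 * moves(1) + 1) + 1) + 1) + 1) + 1) + 1) + 1) + 1) + 1) + 1) + 1
Now compute bottom-up:
moves(1) = 1
moves(2) = 2 * 1 + 1 = 3
moves(3) = 2 * 3 + 1 = 7
moves(4) = 2 * 7 + 1 = 15
moves(5) = 2 * 15 + 1 = 31
moves(6) = 2 * 31 + 1 = 63
moves(7) = 2 * 63 + 1 = 127
moves(8) = 2 * 127 + 1 = 255
moves(9) = 2 * 255 + 1 = 511
moves(10) = 2 * 511 + 1 = 1023
moves(11) = 2 * 1023 + 1 = 2047
moves(12) = 2 * 2047 + 1 = 4095
= 4095


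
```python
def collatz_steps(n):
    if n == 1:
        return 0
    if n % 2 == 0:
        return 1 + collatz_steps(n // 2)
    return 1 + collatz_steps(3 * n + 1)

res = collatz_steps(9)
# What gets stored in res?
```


collatz_steps(9)
9 is odd -> 3*9+1 = 28 -> collatz_steps(28)
28 is even -> collatz_steps(14)
14 is even -> collatz_steps(7)
7 is odd -> 3*7+1 = 22 -> collatz_steps(22)
22 is even -> collatz_steps(11)
11 is odd -> 3*11+1 = 34 -> collatz_steps(34)
34 is even -> collatz_steps(17)
17 is odd -> 3*17+1 = 52 -> collatz_steps(52)
52 is even -> collatz_steps(26)
26 is even -> collatz_steps(13)
13 is odd -> 3*13+1 = 40 -> collatz_steps(40)
40 is even -> collatz_steps(20)
20 is even -> collatz_steps(10)
10 is even -> collatz_steps(5)
5 is odd -> 3*5+1 = 16 -> collatz_steps(16)
16 is even -> collatz_steps(8)
8 is even -> collatz_steps(4)
4 is even -> collatz_steps(2)
2 is even -> collatz_steps(1)
Reached 1 after 19 steps
= 19


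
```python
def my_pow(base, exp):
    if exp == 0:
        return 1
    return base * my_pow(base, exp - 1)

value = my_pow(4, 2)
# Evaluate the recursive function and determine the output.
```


my_pow(4, 2)
= 4 * my_pow(4, 1)
= 4 * 4 * my_pow(4, 0)
= 4 * 4 * 1
= 16


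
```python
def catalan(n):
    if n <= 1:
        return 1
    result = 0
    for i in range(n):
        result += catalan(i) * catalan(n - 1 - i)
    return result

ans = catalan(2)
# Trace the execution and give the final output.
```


catalan(2)
= sum of catalan(i) * catalan(2-1-i) for i in 0..1
  catalan(0)*catalan(1) = 1*1 = 1
  catalan(1)*catalan(0) = 1*1 = 1
= 1 + 1
= 2


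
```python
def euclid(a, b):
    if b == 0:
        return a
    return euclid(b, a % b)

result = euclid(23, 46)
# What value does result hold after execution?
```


euclid(23, 46)
= euclid(46, 23 % 46) = euclid(46, 23)
= euclid(23, 46 % 23) = euclid(23, 0)
b == 0, return a = 23


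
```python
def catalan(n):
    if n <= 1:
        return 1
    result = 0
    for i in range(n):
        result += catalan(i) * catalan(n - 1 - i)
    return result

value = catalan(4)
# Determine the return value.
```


catalan(4)
= sum of catalan(i) * catalan(4-1-i) for i in 0..3
First compute sub-values bottom-up:
  catalan(0) = 1, catalan(1) = 1
  catalan(2) = 1*1 + 1*1 = 2
  catalan(3) = 1*2 + 1*1 + 2*1 = 5
Now catalan(4):
  catalan(0)*catalan(3) = 1*5 = 5
  catalan(1)*catalan(2) = 1*2 = 2
  catalan(2)*catalan(1) = 2*1 = 2
  catalan(3)*catalan(0) = 5*1 = 5
= 5 + 2 + 2 + 5
= 14


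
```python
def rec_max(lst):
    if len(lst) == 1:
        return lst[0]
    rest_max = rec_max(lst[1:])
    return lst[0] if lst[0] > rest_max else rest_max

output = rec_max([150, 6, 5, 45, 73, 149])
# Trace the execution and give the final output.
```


rec_max([150, 6, 5, 45, 73, 149])
= compare 150 with rec_max([6, 5, 45, 73, 149])
= compare 6 with rec_max([5, 45, 73, 149])
= compare 5 with rec_max([45, 73, 149])
= compare 45 with rec_max([73, 149])
= compare 73 with rec_max([149])
Base: rec_max([149]) = 149
compare 73 with 149: max = 149
compare 45 with 149: max = 149
compare 5 with 149: max = 149
compare 6 with 149: max = 149
compare 150 with 149: max = 150
= 150


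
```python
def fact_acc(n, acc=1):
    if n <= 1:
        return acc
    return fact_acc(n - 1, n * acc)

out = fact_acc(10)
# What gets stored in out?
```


fact_acc(10, 1)
= fact_acc(9, 10 * 1) = fact_acc(9, 10)
= fact_acc(8, 9 * 10) = fact_acc(8, 90)
= fact_acc(7, 8 * 90) = fact_acc(7, 720)
= fact_acc(6, 7 * 720) = fact_acc(6, 5040)
= fact_acc(5, 6 * 5040) = fact_acc(5, 30240)
= fact_acc(4, 5 * 30240) = fact_acc(4, 151200)
= fact_acc(3, 4 * 151200) = fact_acc(3, 604800)
= fact_acc(2, 3 * 604800) = fact_acc(2, 1814400)
= fact_acc(1, 2 * 1814400) = fact_acc(1, 3628800)
n <= 1, return acc = 3628800


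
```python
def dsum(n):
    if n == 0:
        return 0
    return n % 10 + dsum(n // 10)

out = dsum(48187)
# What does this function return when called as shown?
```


dsum(48187)
= 7 + dsum(4818)
= 7 + 8 + dsum(481)
= 7 + 8 + 1 + dsum(48)
= 7 + 8 + 1 + 8 + dsum(4)
= 7 + 8 + 1 + 8 + 4 + dsum(0)
= 7 + 8 + 1 + 8 + 4 + 0
= 28


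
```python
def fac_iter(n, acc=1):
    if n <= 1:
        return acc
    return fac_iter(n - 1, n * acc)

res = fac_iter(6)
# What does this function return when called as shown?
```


fac_iter(6, 1)
= fac_iter(5, 6 * 1) = fac_iter(5, 6)
= fac_iter(4, 5 * 6) = fac_iter(4, 30)
= fac_iter(3, 4 * 30) = fac_iter(3, 120)
= fac_iter(2, 3 * 120) = fac_iter(2, 360)
= fac_iter(1, 2 * 360) = fac_iter(1, 720)
n <= 1, return acc = 720


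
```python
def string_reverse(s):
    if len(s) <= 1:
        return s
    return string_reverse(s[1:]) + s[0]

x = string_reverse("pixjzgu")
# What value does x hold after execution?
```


string_reverse("pixjzgu")
= string_reverse("ixjzgu") + "p"
= string_reverse("xjzgu") + "i" + "p"
= string_reverse("jzgu") + "x" + "i" + "p"
= string_reverse("zgu") + "j" + "x" + "i" + "p"
= string_reverse("gu") + "z" + "j" + "x" + "i" + "p"
= string_reverse("u") + "g" + "z" + "j" + "x" + "i" + "p"
= "u" + "g" + "z" + "j" + "x" + "i" + "p"
= "ugzjxip"


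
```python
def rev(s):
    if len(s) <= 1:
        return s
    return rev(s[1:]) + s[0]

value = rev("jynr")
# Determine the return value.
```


rev("jynr")
= rev("ynr") + "j"
= rev("nr") + "y" + "j"
= rev("r") + "n" + "y" + "j"
= "r" + "n" + "y" + "j"
= "rnyj"


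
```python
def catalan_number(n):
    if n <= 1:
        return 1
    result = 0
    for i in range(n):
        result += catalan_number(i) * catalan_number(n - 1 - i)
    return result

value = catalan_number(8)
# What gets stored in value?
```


catalan_number(8)
= sum of catalan_number(i) * catalan_number(8-1-i) for i in 0..7
First compute sub-values bottom-up:
  catalan_number(0) = 1, catalan_number(1) = 1
  catalan_number(2) = 1*1 + 1*1 = 2
  catalan_number(3) = 1*2 + 1*1 + 2*1 = 5
  catalan_number(4) = 1*5 + 1*2 + 2*1 + 5*1 = 14
  catalan_number(5) = 1*14 + 1*5 + 2*2 + 5*1 + 14*1 = 42
  catalan_number(6) = 1*42 + 1*14 + 2*5 + 5*2 + 14*1 + 42*1 = 132
  catalan_number(7) = 1*132 + 1*42 + 2*14 + 5*5 + 14*2 + 42*1 + 132*1 = 429
Now catalan_number(8):
  catalan_number(0)*catalan_number(7) = 1*429 = 429
  catalan_number(1)*catalan_number(6) = 1*132 = 132
  catalan_number(2)*catalan_number(5) = 2*42 = 84
  catalan_number(3)*catalan_number(4) = 5*14 = 70
  catalan_number(4)*catalan_number(3) = 14*5 = 70
  catalan_number(5)*catalan_number(2) = 42*2 = 84
  catalan_number(6)*catalan_number(1) = 132*1 = 132
  catalan_number(7)*catalan_number(0) = 429*1 = 429
= 429 + 132 + 84 + 70 + 70 + 84 + 132 + 429
= 1430


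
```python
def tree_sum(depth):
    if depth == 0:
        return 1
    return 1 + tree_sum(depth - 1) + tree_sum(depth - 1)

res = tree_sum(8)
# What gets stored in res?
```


tree_sum(8)
= 1 + tree_sum(7) + tree_sum(7)
= 1 + 2 * tree_sum(7)
tree_sum(k) = 2^(k+1) - 1
tree_sum(0) = 1
tree_sum(1) = 3
tree_sum(2) = 7
tree_sum(3) = 15
tree_sum(4) = 31
tree_sum(8) = 2^9 - 1 = 511


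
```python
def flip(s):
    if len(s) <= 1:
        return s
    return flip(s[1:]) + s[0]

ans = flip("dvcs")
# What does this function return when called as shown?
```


flip("dvcs")
= flip("vcs") + "d"
= flip("cs") + "v" + "d"
= flip("s") + "c" + "v" + "d"
= "s" + "c" + "v" + "d"
= "scvd"


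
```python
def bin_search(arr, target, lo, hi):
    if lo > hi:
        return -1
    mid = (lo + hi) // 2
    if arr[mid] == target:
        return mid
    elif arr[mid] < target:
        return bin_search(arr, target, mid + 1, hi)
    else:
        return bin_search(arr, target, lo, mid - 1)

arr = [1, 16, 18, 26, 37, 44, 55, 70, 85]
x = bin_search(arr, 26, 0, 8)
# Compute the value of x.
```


bin_search(arr, 26, 0, 8)
lo=0, hi=8, mid=4, arr[mid]=37
37 > 26, search left half
lo=0, hi=3, mid=1, arr[mid]=16
16 < 26, search right half
lo=2, hi=3, mid=2, arr[mid]=18
18 < 26, search right half
lo=3, hi=3, mid=3, arr[mid]=26
arr[3] == 26, found at index 3
= 3


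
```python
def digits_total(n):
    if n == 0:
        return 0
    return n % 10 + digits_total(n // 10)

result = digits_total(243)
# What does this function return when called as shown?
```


digits_total(243)
= 3 + digits_total(24)
= 3 + 4 + digits_total(2)
= 3 + 4 + 2 + digits_total(0)
= 3 + 4 + 2 + 0
= 9


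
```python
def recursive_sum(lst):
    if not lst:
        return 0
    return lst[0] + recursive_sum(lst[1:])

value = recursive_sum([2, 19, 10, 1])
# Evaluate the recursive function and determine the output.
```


recursive_sum([2, 19, 10, 1])
= 2 + recursive_sum([19, 10, 1])
= 2 + 19 + recursive_sum([10, 1])
= 2 + 19 + 10 + recursive_sum([1])
= 2 + 19 + 10 + 1 + recursive_sum([])
= 2 + 19 + 10 + 1 + 0
= 32


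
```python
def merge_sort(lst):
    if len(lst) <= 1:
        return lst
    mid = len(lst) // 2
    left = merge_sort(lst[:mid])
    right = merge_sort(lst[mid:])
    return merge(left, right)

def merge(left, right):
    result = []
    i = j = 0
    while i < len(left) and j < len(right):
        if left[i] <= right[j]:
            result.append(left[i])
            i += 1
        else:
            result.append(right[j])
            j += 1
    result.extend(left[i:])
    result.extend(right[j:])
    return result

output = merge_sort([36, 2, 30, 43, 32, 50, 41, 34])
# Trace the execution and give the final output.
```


merge_sort([36, 2, 30, 43, 32, 50, 41, 34])
Split into [36, 2, 30, 43] and [32, 50, 41, 34]
Left sorted: [2, 30, 36, 43]
Right sorted: [32, 34, 41, 50]
Merge [2, 30, 36, 43] and [32, 34, 41, 50]
= [2, 30, 32, 34, 36, 41, 43, 50]


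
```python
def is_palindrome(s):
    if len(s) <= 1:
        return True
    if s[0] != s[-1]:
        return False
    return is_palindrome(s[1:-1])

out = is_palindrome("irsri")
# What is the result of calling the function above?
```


is_palindrome("irsri")
"irsri": s[0]='i' == s[-1]='i' -> is_palindrome("rsr")
"rsr": s[0]='r' == s[-1]='r' -> is_palindrome("s")
"s": len <= 1 -> True
= True


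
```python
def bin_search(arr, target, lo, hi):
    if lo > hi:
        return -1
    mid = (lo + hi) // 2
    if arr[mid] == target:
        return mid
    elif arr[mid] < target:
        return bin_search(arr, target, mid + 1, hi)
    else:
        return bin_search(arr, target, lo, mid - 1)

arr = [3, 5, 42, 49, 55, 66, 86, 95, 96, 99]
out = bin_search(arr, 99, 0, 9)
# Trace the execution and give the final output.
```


bin_search(arr, 99, 0, 9)
lo=0, hi=9, mid=4, arr[mid]=55
55 < 99, search right half
lo=5, hi=9, mid=7, arr[mid]=95
95 < 99, search right half
lo=8, hi=9, mid=8, arr[mid]=96
96 < 99, search right half
lo=9, hi=9, mid=9, arr[mid]=99
arr[9] == 99, found at index 9
= 9


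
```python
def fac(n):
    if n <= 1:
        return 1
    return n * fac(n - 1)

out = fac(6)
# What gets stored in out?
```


fac(6)
= 6 * fac(5)
= 6 * 5 * fac(4)
= 6 * 5 * 4 * fac(3)
= 6 * 5 * 4 * 3 * fac(2)
= 6 * 5 * 4 * 3 * 2 * fac(1)
= 6 * 5 * 4 * 3 * 2 * 1
= 720


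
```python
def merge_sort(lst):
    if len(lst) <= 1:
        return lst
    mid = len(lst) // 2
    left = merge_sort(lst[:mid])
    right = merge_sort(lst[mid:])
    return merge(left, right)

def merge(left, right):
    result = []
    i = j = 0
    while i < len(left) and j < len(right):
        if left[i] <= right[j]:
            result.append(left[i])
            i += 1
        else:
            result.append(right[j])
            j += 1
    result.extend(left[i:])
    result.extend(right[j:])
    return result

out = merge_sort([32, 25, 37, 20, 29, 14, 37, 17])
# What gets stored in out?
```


merge_sort([32, 25, 37, 20, 29, 14, 37, 17])
Split into [32, 25, 37, 20] and [29, 14, 37, 17]
Left sorted: [20, 25, 32, 37]
Right sorted: [14, 17, 29, 37]
Merge [20, 25, 32, 37] and [14, 17, 29, 37]
= [14, 17, 20, 25, 29, 32, 37, 37]


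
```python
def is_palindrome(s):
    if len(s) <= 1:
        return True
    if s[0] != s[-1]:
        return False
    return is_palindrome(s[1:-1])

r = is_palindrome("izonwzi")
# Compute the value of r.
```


is_palindrome("izonwzi")
"izonwzi": s[0]='i' == s[-1]='i' -> is_palindrome("zonwz")
"zonwz": s[0]='z' == s[-1]='z' -> is_palindrome("onw")
"onw": s[0]='o' != s[-1]='w' -> False
= False


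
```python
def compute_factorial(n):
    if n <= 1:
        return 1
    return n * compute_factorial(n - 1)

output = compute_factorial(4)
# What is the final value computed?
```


compute_factorial(4)
= 4 * compute_factorial(3)
= 4 * 3 * compute_factorial(2)
= 4 * 3 * 2 * compute_factorial(1)
= 4 * 3 * 2 * 1
= 24
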